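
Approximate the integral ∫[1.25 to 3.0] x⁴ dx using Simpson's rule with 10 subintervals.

f(x) = x⁴
a = 1.25, b = 3.0, n = 10
h = (b - a)/n = 0.175000

Simpson's rule: (h/3)[f(x₀) + 4f(x₁) + 2f(x₂) + ... + f(xₙ)]

x_0 = 1.2500, f(x_0) = 2.441406, coefficient = 1
x_1 = 1.4250, f(x_1) = 4.123438, coefficient = 4
x_2 = 1.6000, f(x_2) = 6.553600, coefficient = 2
x_3 = 1.7750, f(x_3) = 9.926438, coefficient = 4
x_4 = 1.9500, f(x_4) = 14.459006, coefficient = 2
x_5 = 2.1250, f(x_5) = 20.390869, coefficient = 4
x_6 = 2.3000, f(x_6) = 27.984100, coefficient = 2
x_7 = 2.4750, f(x_7) = 37.523282, coefficient = 4
x_8 = 2.6500, f(x_8) = 49.315506, coefficient = 2
x_9 = 2.8250, f(x_9) = 63.690375, coefficient = 4
x_10 = 3.0000, f(x_10) = 81.000000, coefficient = 1

I ≈ (0.175000/3) × 822.683439 = 47.989867
Exact value: 47.989648
Error: 0.000219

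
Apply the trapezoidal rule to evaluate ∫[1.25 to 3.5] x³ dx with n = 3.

f(x) = x³
a = 1.25, b = 3.5, n = 3
h = (b - a)/n = 0.750000

Trapezoidal rule: (h/2)[f(x₀) + 2f(x₁) + 2f(x₂) + ... + f(xₙ)]

x_0 = 1.2500, f(x_0) = 1.953125, coefficient = 1
x_1 = 2.0000, f(x_1) = 8.000000, coefficient = 2
x_2 = 2.7500, f(x_2) = 20.796875, coefficient = 2
x_3 = 3.5000, f(x_3) = 42.875000, coefficient = 1

I ≈ (0.750000/2) × 102.421875 = 38.408203
Exact value: 36.905273
Error: 1.502930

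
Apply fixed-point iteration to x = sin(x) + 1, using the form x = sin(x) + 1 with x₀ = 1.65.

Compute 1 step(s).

Equation: x = sin(x) + 1
Fixed-point form: x = sin(x) + 1
x₀ = 1.65

x_1 = g(1.650000) = 1.996865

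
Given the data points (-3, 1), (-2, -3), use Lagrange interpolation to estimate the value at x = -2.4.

Lagrange interpolation formula:
P(x) = Σ yᵢ × Lᵢ(x)
where Lᵢ(x) = Π_{j≠i} (x - xⱼ)/(xᵢ - xⱼ)

L_0(-2.4) = (-2.4 - (-2))/(-3 - (-2)) = 0.400000
L_1(-2.4) = (-2.4 - (-3))/(-2 - (-3)) = 0.600000

P(-2.4) = 1×L_0(-2.4) + (-3)×L_1(-2.4)
P(-2.4) = -1.400000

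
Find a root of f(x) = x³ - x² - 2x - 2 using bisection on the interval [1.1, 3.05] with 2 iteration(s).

f(x) = x³ - x² - 2x - 2
Initial interval: [1.1, 3.05]

Iteration 1:
  c_1 = (1.100000 + 3.050000)/2 = 2.075000
  f(c_1) = f(2.075000) = -1.521453
  f(a) × f(c) ≥ 0, new interval: [2.075000, 3.050000]
Iteration 2:
  c_2 = (2.075000 + 3.050000)/2 = 2.562500
  f(c_2) = f(2.562500) = 3.135010
  f(a) × f(c) < 0, new interval: [2.075000, 2.562500]

After 2 iteration(s), the approximation is c_2 = 2.562500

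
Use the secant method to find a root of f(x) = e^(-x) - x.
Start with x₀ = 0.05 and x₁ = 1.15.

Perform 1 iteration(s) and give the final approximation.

f(x) = e^(-x) - x
x₀ = 0.05, x₁ = 1.15

Secant formula: x_{n+1} = x_n - f(x_n)(x_n - x_{n-1})/(f(x_n) - f(x_{n-1}))

Iteration 1:
  f(0.050000) = 0.901229
  f(1.150000) = -0.833363
  x_2 = 1.150000 - (-0.833363)×(1.150000 - 0.050000)/(-0.833363 - 0.901229)
       = 0.621519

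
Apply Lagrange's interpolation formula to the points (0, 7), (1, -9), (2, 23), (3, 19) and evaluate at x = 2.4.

Lagrange interpolation formula:
P(x) = Σ yᵢ × Lᵢ(x)
where Lᵢ(x) = Π_{j≠i} (x - xⱼ)/(xᵢ - xⱼ)

L_0(2.4) = (2.4 - 1)/(0 - 1) × (2.4 - 2)/(0 - 2) × (2.4 - 3)/(0 - 3) = 0.056000
L_1(2.4) = (2.4 - 0)/(1 - 0) × (2.4 - 2)/(1 - 2) × (2.4 - 3)/(1 - 3) = -0.288000
L_2(2.4) = (2.4 - 0)/(2 - 0) × (2.4 - 1)/(2 - 1) × (2.4 - 3)/(2 - 3) = 1.008000
L_3(2.4) = (2.4 - 0)/(3 - 0) × (2.4 - 1)/(3 - 1) × (2.4 - 2)/(3 - 2) = 0.224000

P(2.4) = 7×L_0(2.4) + (-9)×L_1(2.4) + 23×L_2(2.4) + 19×L_3(2.4)
P(2.4) = 30.424000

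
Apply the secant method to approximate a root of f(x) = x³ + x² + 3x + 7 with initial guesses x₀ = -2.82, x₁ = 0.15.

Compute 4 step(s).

f(x) = x³ + x² + 3x + 7
x₀ = -2.82, x₁ = 0.15

Secant formula: x_{n+1} = x_n - f(x_n)(x_n - x_{n-1})/(f(x_n) - f(x_{n-1}))

Iteration 1:
  f(-2.820000) = -15.933368
  f(0.150000) = 7.475875
  x_2 = 0.150000 - 7.475875×(0.150000 - (-2.820000))/(7.475875 - (-15.933368))
       = -0.798486
Iteration 2:
  f(0.150000) = 7.475875
  f(-0.798486) = 4.733022
  x_3 = -0.798486 - 4.733022×(-0.798486 - 0.150000)/(4.733022 - 7.475875)
       = -2.435179
Iteration 3:
  f(-0.798486) = 4.733022
  f(-2.435179) = -8.816285
  x_4 = -2.435179 - (-8.816285)×(-2.435179 - (-0.798486))/(-8.816285 - 4.733022)
       = -1.370213
Iteration 4:
  f(-2.435179) = -8.816285
  f(-1.370213) = 2.194291
  x_5 = -1.370213 - 2.194291×(-1.370213 - (-2.435179))/(2.194291 - (-8.816285))
       = -1.582450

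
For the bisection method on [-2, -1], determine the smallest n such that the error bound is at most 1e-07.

We need (b-a)/2^n ≤ 1e-07
(-1 - (-2))/2^n ≤ 1e-07
1/2^n ≤ 1e-07
2^n ≥ 10000000
n ≥ log₂(10000000) = 23.25
n ≥ 24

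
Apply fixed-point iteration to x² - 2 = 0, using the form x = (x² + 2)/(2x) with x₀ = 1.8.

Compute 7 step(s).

Equation: x² - 2 = 0
Fixed-point form: x = (x² + 2)/(2x)
x₀ = 1.8

x_1 = g(1.800000) = 1.455556
x_2 = g(1.455556) = 1.414801
x_3 = g(1.414801) = 1.414214
x_4 = g(1.414214) = 1.414214
x_5 = g(1.414214) = 1.414214
x_6 = g(1.414214) = 1.414214
x_7 = g(1.414214) = 1.414214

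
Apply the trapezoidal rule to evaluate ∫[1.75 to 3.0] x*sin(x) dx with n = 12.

f(x) = x*sin(x)
a = 1.75, b = 3.0, n = 12
h = (b - a)/n = 0.104167

Trapezoidal rule: (h/2)[f(x₀) + 2f(x₁) + 2f(x₂) + ... + f(xₙ)]

x_0 = 1.7500, f(x_0) = 1.721975, coefficient = 1
x_1 = 1.8542, f(x_1) = 1.780220, coefficient = 2
x_2 = 1.9583, f(x_2) = 1.813109, coefficient = 2
x_3 = 2.0625, f(x_3) = 1.818155, coefficient = 2
x_4 = 2.1667, f(x_4) = 1.793264, coefficient = 2
x_5 = 2.2708, f(x_5) = 1.736775, coefficient = 2
x_6 = 2.3750, f(x_6) = 1.647502, coefficient = 2
x_7 = 2.4792, f(x_7) = 1.524766, coefficient = 2
x_8 = 2.5833, f(x_8) = 1.368419, coefficient = 2
x_9 = 2.6875, f(x_9) = 1.178864, coefficient = 2
x_10 = 2.7917, f(x_10) = 0.957062, coefficient = 2
x_11 = 2.8958, f(x_11) = 0.704536, coefficient = 2
x_12 = 3.0000, f(x_12) = 0.423360, coefficient = 1

I ≈ (0.104167/2) × 34.790678 = 1.812014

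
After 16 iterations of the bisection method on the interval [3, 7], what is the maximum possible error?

Bisection error bound: |error| ≤ (b-a)/2^n
|error| ≤ (7 - 3)/2^16 = 4/2^16
|error| ≤ 0.0000610352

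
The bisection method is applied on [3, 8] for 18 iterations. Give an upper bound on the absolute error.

Bisection error bound: |error| ≤ (b-a)/2^n
|error| ≤ (8 - 3)/2^18 = 5/2^18
|error| ≤ 0.0000190735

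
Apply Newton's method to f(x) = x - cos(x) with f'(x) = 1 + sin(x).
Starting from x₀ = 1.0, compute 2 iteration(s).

f(x) = x - cos(x)
f'(x) = 1 + sin(x)
x₀ = 1.0

Newton-Raphson formula: x_{n+1} = x_n - f(x_n)/f'(x_n)

Iteration 1:
  f(1.000000) = 0.459698
  f'(1.000000) = 1.841471
  x_1 = 1.000000 - 0.459698/1.841471 = 0.750364
Iteration 2:
  f(0.750364) = 0.018923
  f'(0.750364) = 1.681905
  x_2 = 0.750364 - 0.018923/1.681905 = 0.739113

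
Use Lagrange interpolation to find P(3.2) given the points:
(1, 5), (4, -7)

Lagrange interpolation formula:
P(x) = Σ yᵢ × Lᵢ(x)
where Lᵢ(x) = Π_{j≠i} (x - xⱼ)/(xᵢ - xⱼ)

L_0(3.2) = (3.2 - 4)/(1 - 4) = 0.266667
L_1(3.2) = (3.2 - 1)/(4 - 1) = 0.733333

P(3.2) = 5×L_0(3.2) + (-7)×L_1(3.2)
P(3.2) = -3.800000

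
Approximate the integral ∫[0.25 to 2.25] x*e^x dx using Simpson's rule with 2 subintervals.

f(x) = x*e^x
a = 0.25, b = 2.25, n = 2
h = (b - a)/n = 1.000000

Simpson's rule: (h/3)[f(x₀) + 4f(x₁) + 2f(x₂) + ... + f(xₙ)]

x_0 = 0.2500, f(x_0) = 0.321006, coefficient = 1
x_1 = 1.2500, f(x_1) = 4.362929, coefficient = 4
x_2 = 2.2500, f(x_2) = 21.347406, coefficient = 1

I ≈ (1.000000/3) × 39.120127 = 13.040042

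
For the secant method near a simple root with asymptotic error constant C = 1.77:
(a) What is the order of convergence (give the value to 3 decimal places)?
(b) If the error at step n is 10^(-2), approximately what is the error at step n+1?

(a) Secant method has superlinear convergence with order φ = (1+√5)/2 ≈ 1.618.
    This means |e_{n+1}| ≈ C|e_n|^1.618.

(b) With |e_n| = 10^(-2) and C = 1.77:
    |e_{n+1}| ≈ 1.77 × (10^(-2))^1.618 = 1.77 × 10^(-3.24)

(a) ≈ 1.618 (golden ratio); (b) |e_{n+1}| ≈ 1.028e-03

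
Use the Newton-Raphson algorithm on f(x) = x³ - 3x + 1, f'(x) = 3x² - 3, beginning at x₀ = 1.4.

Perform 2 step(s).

f(x) = x³ - 3x + 1
f'(x) = 3x² - 3
x₀ = 1.4

Newton-Raphson formula: x_{n+1} = x_n - f(x_n)/f'(x_n)

Iteration 1:
  f(1.400000) = -0.456000
  f'(1.400000) = 2.880000
  x_1 = 1.400000 - (-0.456000)/2.880000 = 1.558333
Iteration 2:
  f(1.558333) = 0.109261
  f'(1.558333) = 4.285208
  x_2 = 1.558333 - 0.109261/4.285208 = 1.532836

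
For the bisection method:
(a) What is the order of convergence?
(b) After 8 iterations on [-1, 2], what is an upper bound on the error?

(a) Bisection has linear (order 1) convergence; the error is halved each step.

(b) Error bound = (b-a)/2^n = (2 - (-1))/2^{8}
    = 3/2^{8}

(a) 1 (linear); (b) error ≤ 1.17e-02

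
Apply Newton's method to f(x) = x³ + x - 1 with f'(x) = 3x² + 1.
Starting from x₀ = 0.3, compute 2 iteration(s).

f(x) = x³ + x - 1
f'(x) = 3x² + 1
x₀ = 0.3

Newton-Raphson formula: x_{n+1} = x_n - f(x_n)/f'(x_n)

Iteration 1:
  f(0.300000) = -0.673000
  f'(0.300000) = 1.270000
  x_1 = 0.300000 - (-0.673000)/1.270000 = 0.829921
Iteration 2:
  f(0.829921) = 0.401546
  f'(0.829921) = 3.066308
  x_2 = 0.829921 - 0.401546/3.066308 = 0.698967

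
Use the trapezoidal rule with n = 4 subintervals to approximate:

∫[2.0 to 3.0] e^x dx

f(x) = e^x
a = 2.0, b = 3.0, n = 4
h = (b - a)/n = 0.250000

Trapezoidal rule: (h/2)[f(x₀) + 2f(x₁) + 2f(x₂) + ... + f(xₙ)]

x_0 = 2.0000, f(x_0) = 7.389056, coefficient = 1
x_1 = 2.2500, f(x_1) = 9.487736, coefficient = 2
x_2 = 2.5000, f(x_2) = 12.182494, coefficient = 2
x_3 = 2.7500, f(x_3) = 15.642632, coefficient = 2
x_4 = 3.0000, f(x_4) = 20.085537, coefficient = 1

I ≈ (0.250000/2) × 102.100316 = 12.762540
Exact value: 12.696481
Error: 0.066059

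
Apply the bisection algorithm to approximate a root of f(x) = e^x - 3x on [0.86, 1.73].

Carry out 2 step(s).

f(x) = e^x - 3x
Initial interval: [0.86, 1.73]

Iteration 1:
  c_1 = (0.860000 + 1.730000)/2 = 1.295000
  f(c_1) = f(1.295000) = -0.234004
  f(a) × f(c) ≥ 0, new interval: [1.295000, 1.730000]
Iteration 2:
  c_2 = (1.295000 + 1.730000)/2 = 1.512500
  f(c_2) = f(1.512500) = 0.000562
  f(a) × f(c) < 0, new interval: [1.295000, 1.512500]

After 2 iteration(s), the approximation is c_2 = 1.512500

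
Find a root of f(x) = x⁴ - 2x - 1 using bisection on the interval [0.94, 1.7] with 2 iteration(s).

f(x) = x⁴ - 2x - 1
Initial interval: [0.94, 1.7]

Iteration 1:
  c_1 = (0.940000 + 1.700000)/2 = 1.320000
  f(c_1) = f(1.320000) = -0.604042
  f(a) × f(c) ≥ 0, new interval: [1.320000, 1.700000]
Iteration 2:
  c_2 = (1.320000 + 1.700000)/2 = 1.510000
  f(c_2) = f(1.510000) = 1.178856
  f(a) × f(c) < 0, new interval: [1.320000, 1.510000]

After 2 iteration(s), the approximation is c_2 = 1.510000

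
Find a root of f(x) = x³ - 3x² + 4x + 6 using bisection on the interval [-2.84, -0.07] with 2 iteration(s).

f(x) = x³ - 3x² + 4x + 6
Initial interval: [-2.84, -0.07]

Iteration 1:
  c_1 = (-2.840000 + (-0.070000))/2 = -1.455000
  f(c_1) = f(-1.455000) = -9.251346
  f(a) × f(c) ≥ 0, new interval: [-1.455000, -0.070000]
Iteration 2:
  c_2 = (-1.455000 + (-0.070000))/2 = -0.762500
  f(c_2) = f(-0.762500) = 0.762459
  f(a) × f(c) < 0, new interval: [-1.455000, -0.762500]

After 2 iteration(s), the approximation is c_2 = -0.762500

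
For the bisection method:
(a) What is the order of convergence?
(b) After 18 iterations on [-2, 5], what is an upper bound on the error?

(a) Bisection has linear (order 1) convergence; the error is halved each step.

(b) Error bound = (b-a)/2^n = (5 - (-2))/2^{18}
    = 7/2^{18}

(a) 1 (linear); (b) error ≤ 2.67e-05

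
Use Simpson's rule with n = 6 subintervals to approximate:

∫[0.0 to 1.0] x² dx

f(x) = x²
a = 0.0, b = 1.0, n = 6
h = (b - a)/n = 0.166667

Simpson's rule: (h/3)[f(x₀) + 4f(x₁) + 2f(x₂) + ... + f(xₙ)]

x_0 = 0.0000, f(x_0) = 0.000000, coefficient = 1
x_1 = 0.1667, f(x_1) = 0.027778, coefficient = 4
x_2 = 0.3333, f(x_2) = 0.111111, coefficient = 2
x_3 = 0.5000, f(x_3) = 0.250000, coefficient = 4
x_4 = 0.6667, f(x_4) = 0.444444, coefficient = 2
x_5 = 0.8333, f(x_5) = 0.694444, coefficient = 4
x_6 = 1.0000, f(x_6) = 1.000000, coefficient = 1

I ≈ (0.166667/3) × 6.000000 = 0.333333
Exact value: 0.333333
Error: 0.000000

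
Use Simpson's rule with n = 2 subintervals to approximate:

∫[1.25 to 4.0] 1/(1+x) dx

f(x) = 1/(1+x)
a = 1.25, b = 4.0, n = 2
h = (b - a)/n = 1.375000

Simpson's rule: (h/3)[f(x₀) + 4f(x₁) + 2f(x₂) + ... + f(xₙ)]

x_0 = 1.2500, f(x_0) = 0.444444, coefficient = 1
x_1 = 2.6250, f(x_1) = 0.275862, coefficient = 4
x_2 = 4.0000, f(x_2) = 0.200000, coefficient = 1

I ≈ (1.375000/3) × 1.747893 = 0.801117
Exact value: 0.798508
Error: 0.002610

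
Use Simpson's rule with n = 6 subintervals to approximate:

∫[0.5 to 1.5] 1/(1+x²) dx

f(x) = 1/(1+x²)
a = 0.5, b = 1.5, n = 6
h = (b - a)/n = 0.166667

Simpson's rule: (h/3)[f(x₀) + 4f(x₁) + 2f(x₂) + ... + f(xₙ)]

x_0 = 0.5000, f(x_0) = 0.800000, coefficient = 1
x_1 = 0.6667, f(x_1) = 0.692308, coefficient = 4
x_2 = 0.8333, f(x_2) = 0.590164, coefficient = 2
x_3 = 1.0000, f(x_3) = 0.500000, coefficient = 4
x_4 = 1.1667, f(x_4) = 0.423529, coefficient = 2
x_5 = 1.3333, f(x_5) = 0.360000, coefficient = 4
x_6 = 1.5000, f(x_6) = 0.307692, coefficient = 1

I ≈ (0.166667/3) × 9.344310 = 0.519128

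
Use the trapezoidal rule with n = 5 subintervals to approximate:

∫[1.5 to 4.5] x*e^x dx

f(x) = x*e^x
a = 1.5, b = 4.5, n = 5
h = (b - a)/n = 0.600000

Trapezoidal rule: (h/2)[f(x₀) + 2f(x₁) + 2f(x₂) + ... + f(xₙ)]

x_0 = 1.5000, f(x_0) = 6.722534, coefficient = 1
x_1 = 2.1000, f(x_1) = 17.148957, coefficient = 2
x_2 = 2.7000, f(x_2) = 40.175276, coefficient = 2
x_3 = 3.3000, f(x_3) = 89.471708, coefficient = 2
x_4 = 3.9000, f(x_4) = 192.669552, coefficient = 2
x_5 = 4.5000, f(x_5) = 405.077091, coefficient = 1

I ≈ (0.600000/2) × 1090.730609 = 327.219183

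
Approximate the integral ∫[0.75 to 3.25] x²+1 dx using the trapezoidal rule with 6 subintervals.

f(x) = x²+1
a = 0.75, b = 3.25, n = 6
h = (b - a)/n = 0.416667

Trapezoidal rule: (h/2)[f(x₀) + 2f(x₁) + 2f(x₂) + ... + f(xₙ)]

x_0 = 0.7500, f(x_0) = 1.562500, coefficient = 1
x_1 = 1.1667, f(x_1) = 2.361111, coefficient = 2
x_2 = 1.5833, f(x_2) = 3.506944, coefficient = 2
x_3 = 2.0000, f(x_3) = 5.000000, coefficient = 2
x_4 = 2.4167, f(x_4) = 6.840278, coefficient = 2
x_5 = 2.8333, f(x_5) = 9.027778, coefficient = 2
x_6 = 3.2500, f(x_6) = 11.562500, coefficient = 1

I ≈ (0.416667/2) × 66.597222 = 13.874421
Exact value: 13.802083
Error: 0.072338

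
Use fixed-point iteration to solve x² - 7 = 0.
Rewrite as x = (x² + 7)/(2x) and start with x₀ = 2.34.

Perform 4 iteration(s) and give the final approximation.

Equation: x² - 7 = 0
Fixed-point form: x = (x² + 7)/(2x)
x₀ = 2.34

x_1 = g(2.340000) = 2.665726
x_2 = g(2.665726) = 2.645826
x_3 = g(2.645826) = 2.645751
x_4 = g(2.645751) = 2.645751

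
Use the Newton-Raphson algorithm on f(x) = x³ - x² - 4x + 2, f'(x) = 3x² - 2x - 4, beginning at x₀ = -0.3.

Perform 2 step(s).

f(x) = x³ - x² - 4x + 2
f'(x) = 3x² - 2x - 4
x₀ = -0.3

Newton-Raphson formula: x_{n+1} = x_n - f(x_n)/f'(x_n)

Iteration 1:
  f(-0.300000) = 3.083000
  f'(-0.300000) = -3.130000
  x_1 = -0.300000 - 3.083000/(-3.130000) = 0.684984
Iteration 2:
  f(0.684984) = -0.887743
  f'(0.684984) = -3.962359
  x_2 = 0.684984 - (-0.887743)/(-3.962359) = 0.460940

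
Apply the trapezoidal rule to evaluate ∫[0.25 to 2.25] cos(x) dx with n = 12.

f(x) = cos(x)
a = 0.25, b = 2.25, n = 12
h = (b - a)/n = 0.166667

Trapezoidal rule: (h/2)[f(x₀) + 2f(x₁) + 2f(x₂) + ... + f(xₙ)]

x_0 = 0.2500, f(x_0) = 0.968912, coefficient = 1
x_1 = 0.4167, f(x_1) = 0.914443, coefficient = 2
x_2 = 0.5833, f(x_2) = 0.834631, coefficient = 2
x_3 = 0.7500, f(x_3) = 0.731689, coefficient = 2
x_4 = 0.9167, f(x_4) = 0.608469, coefficient = 2
x_5 = 1.0833, f(x_5) = 0.468386, coefficient = 2
x_6 = 1.2500, f(x_6) = 0.315322, coefficient = 2
x_7 = 1.4167, f(x_7) = 0.153520, coefficient = 2
x_8 = 1.5833, f(x_8) = -0.012537, coefficient = 2
x_9 = 1.7500, f(x_9) = -0.178246, coefficient = 2
x_10 = 1.9167, f(x_10) = -0.339016, coefficient = 2
x_11 = 2.0833, f(x_11) = -0.490390, coefficient = 2
x_12 = 2.2500, f(x_12) = -0.628174, coefficient = 1

I ≈ (0.166667/2) × 6.353283 = 0.529440
Exact value: 0.530669
Error: 0.001229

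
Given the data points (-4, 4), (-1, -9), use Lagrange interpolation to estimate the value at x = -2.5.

Lagrange interpolation formula:
P(x) = Σ yᵢ × Lᵢ(x)
where Lᵢ(x) = Π_{j≠i} (x - xⱼ)/(xᵢ - xⱼ)

L_0(-2.5) = (-2.5 - (-1))/(-4 - (-1)) = 0.500000
L_1(-2.5) = (-2.5 - (-4))/(-1 - (-4)) = 0.500000

P(-2.5) = 4×L_0(-2.5) + (-9)×L_1(-2.5)
P(-2.5) = -2.500000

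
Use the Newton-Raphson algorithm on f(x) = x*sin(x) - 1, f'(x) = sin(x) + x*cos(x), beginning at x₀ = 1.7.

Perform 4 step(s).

f(x) = x*sin(x) - 1
f'(x) = sin(x) + x*cos(x)
x₀ = 1.7

Newton-Raphson formula: x_{n+1} = x_n - f(x_n)/f'(x_n)

Iteration 1:
  f(1.700000) = 0.685830
  f'(1.700000) = 0.772629
  x_1 = 1.700000 - 0.685830/0.772629 = 0.812342
Iteration 2:
  f(0.812342) = -0.410320
  f'(0.812342) = 1.284629
  x_2 = 0.812342 - (-0.410320)/1.284629 = 1.131750
Iteration 3:
  f(1.131750) = 0.024412
  f'(1.131750) = 1.386238
  x_3 = 1.131750 - 0.024412/1.386238 = 1.114140
Iteration 4:
  f(1.114140) = -0.000024
  f'(1.114140) = 1.388811
  x_4 = 1.114140 - (-0.000024)/1.388811 = 1.114157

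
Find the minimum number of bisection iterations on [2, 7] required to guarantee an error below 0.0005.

We need (b-a)/2^n ≤ 0.0005
(7 - 2)/2^n ≤ 0.0005
5/2^n ≤ 0.0005
2^n ≥ 10000
n ≥ log₂(10000) = 13.29
n ≥ 14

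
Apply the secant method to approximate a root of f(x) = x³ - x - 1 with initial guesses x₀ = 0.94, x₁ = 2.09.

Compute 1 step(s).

f(x) = x³ - x - 1
x₀ = 0.94, x₁ = 2.09

Secant formula: x_{n+1} = x_n - f(x_n)(x_n - x_{n-1})/(f(x_n) - f(x_{n-1}))

Iteration 1:
  f(0.940000) = -1.109416
  f(2.090000) = 6.039329
  x_2 = 2.090000 - 6.039329×(2.090000 - 0.940000)/(6.039329 - (-1.109416))
       = 1.118469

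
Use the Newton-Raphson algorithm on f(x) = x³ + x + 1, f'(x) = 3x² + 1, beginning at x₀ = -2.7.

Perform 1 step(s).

f(x) = x³ + x + 1
f'(x) = 3x² + 1
x₀ = -2.7

Newton-Raphson formula: x_{n+1} = x_n - f(x_n)/f'(x_n)

Iteration 1:
  f(-2.700000) = -21.383000
  f'(-2.700000) = 22.870000
  x_1 = -2.700000 - (-21.383000)/22.870000 = -1.765020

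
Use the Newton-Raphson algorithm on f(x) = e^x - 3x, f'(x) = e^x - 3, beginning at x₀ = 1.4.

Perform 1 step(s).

f(x) = e^x - 3x
f'(x) = e^x - 3
x₀ = 1.4

Newton-Raphson formula: x_{n+1} = x_n - f(x_n)/f'(x_n)

Iteration 1:
  f(1.400000) = -0.144800
  f'(1.400000) = 1.055200
  x_1 = 1.400000 - (-0.144800)/1.055200 = 1.537225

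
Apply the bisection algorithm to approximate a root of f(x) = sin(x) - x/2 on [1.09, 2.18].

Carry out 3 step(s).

f(x) = sin(x) - x/2
Initial interval: [1.09, 2.18]

Iteration 1:
  c_1 = (1.090000 + 2.180000)/2 = 1.635000
  f(c_1) = f(1.635000) = 0.180440
  f(a) × f(c) ≥ 0, new interval: [1.635000, 2.180000]
Iteration 2:
  c_2 = (1.635000 + 2.180000)/2 = 1.907500
  f(c_2) = f(1.907500) = -0.009901
  f(a) × f(c) < 0, new interval: [1.635000, 1.907500]
Iteration 3:
  c_3 = (1.635000 + 1.907500)/2 = 1.771250
  f(c_3) = f(1.771250) = 0.094351
  f(a) × f(c) ≥ 0, new interval: [1.771250, 1.907500]

After 3 iteration(s), the approximation is c_3 = 1.771250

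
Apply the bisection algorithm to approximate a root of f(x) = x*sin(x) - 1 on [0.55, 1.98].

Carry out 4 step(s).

f(x) = x*sin(x) - 1
Initial interval: [0.55, 1.98]

Iteration 1:
  c_1 = (0.550000 + 1.980000)/2 = 1.265000
  f(c_1) = f(1.265000) = 0.206314
  f(a) × f(c) < 0, new interval: [0.550000, 1.265000]
Iteration 2:
  c_2 = (0.550000 + 1.265000)/2 = 0.907500
  f(c_2) = f(0.907500) = -0.284920
  f(a) × f(c) ≥ 0, new interval: [0.907500, 1.265000]
Iteration 3:
  c_3 = (0.907500 + 1.265000)/2 = 1.086250
  f(c_3) = f(1.086250) = -0.038792
  f(a) × f(c) ≥ 0, new interval: [1.086250, 1.265000]
Iteration 4:
  c_4 = (1.086250 + 1.265000)/2 = 1.175625
  f(c_4) = f(1.175625) = 0.085020
  f(a) × f(c) < 0, new interval: [1.086250, 1.175625]

After 4 iteration(s), the approximation is c_4 = 1.175625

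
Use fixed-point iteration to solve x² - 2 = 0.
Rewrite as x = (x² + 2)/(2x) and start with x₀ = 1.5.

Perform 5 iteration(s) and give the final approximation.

Equation: x² - 2 = 0
Fixed-point form: x = (x² + 2)/(2x)
x₀ = 1.5

x_1 = g(1.500000) = 1.416667
x_2 = g(1.416667) = 1.414216
x_3 = g(1.414216) = 1.414214
x_4 = g(1.414214) = 1.414214
x_5 = g(1.414214) = 1.414214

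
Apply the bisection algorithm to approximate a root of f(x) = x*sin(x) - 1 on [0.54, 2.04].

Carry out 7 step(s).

f(x) = x*sin(x) - 1
Initial interval: [0.54, 2.04]

Iteration 1:
  c_1 = (0.540000 + 2.040000)/2 = 1.290000
  f(c_1) = f(1.290000) = 0.239477
  f(a) × f(c) < 0, new interval: [0.540000, 1.290000]
Iteration 2:
  c_2 = (0.540000 + 1.290000)/2 = 0.915000
  f(c_2) = f(0.915000) = -0.274805
  f(a) × f(c) ≥ 0, new interval: [0.915000, 1.290000]
Iteration 3:
  c_3 = (0.915000 + 1.290000)/2 = 1.102500
  f(c_3) = f(1.102500) = -0.016197
  f(a) × f(c) ≥ 0, new interval: [1.102500, 1.290000]
Iteration 4:
  c_4 = (1.102500 + 1.290000)/2 = 1.196250
  f(c_4) = f(1.196250) = 0.113318
  f(a) × f(c) < 0, new interval: [1.102500, 1.196250]
Iteration 5:
  c_5 = (1.102500 + 1.196250)/2 = 1.149375
  f(c_5) = f(1.149375) = 0.048814
  f(a) × f(c) < 0, new interval: [1.102500, 1.149375]
Iteration 6:
  c_6 = (1.102500 + 1.149375)/2 = 1.125938
  f(c_6) = f(1.125938) = 0.016352
  f(a) × f(c) < 0, new interval: [1.102500, 1.125938]
Iteration 7:
  c_7 = (1.102500 + 1.125938)/2 = 1.114219
  f(c_7) = f(1.114219) = 0.000086
  f(a) × f(c) < 0, new interval: [1.102500, 1.114219]

After 7 iteration(s), the approximation is c_7 = 1.114219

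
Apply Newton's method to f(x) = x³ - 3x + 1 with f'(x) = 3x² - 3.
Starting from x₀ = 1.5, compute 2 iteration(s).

f(x) = x³ - 3x + 1
f'(x) = 3x² - 3
x₀ = 1.5

Newton-Raphson formula: x_{n+1} = x_n - f(x_n)/f'(x_n)

Iteration 1:
  f(1.500000) = -0.125000
  f'(1.500000) = 3.750000
  x_1 = 1.500000 - (-0.125000)/3.750000 = 1.533333
Iteration 2:
  f(1.533333) = 0.005037
  f'(1.533333) = 4.053333
  x_2 = 1.533333 - 0.005037/4.053333 = 1.532091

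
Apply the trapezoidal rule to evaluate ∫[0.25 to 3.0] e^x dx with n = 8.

f(x) = e^x
a = 0.25, b = 3.0, n = 8
h = (b - a)/n = 0.343750

Trapezoidal rule: (h/2)[f(x₀) + 2f(x₁) + 2f(x₂) + ... + f(xₙ)]

x_0 = 0.2500, f(x_0) = 1.284025, coefficient = 1
x_1 = 0.5938, f(x_1) = 1.810766, coefficient = 2
x_2 = 0.9375, f(x_2) = 2.553589, coefficient = 2
x_3 = 1.2812, f(x_3) = 3.601138, coefficient = 2
x_4 = 1.6250, f(x_4) = 5.078419, coefficient = 2
x_5 = 1.9688, f(x_5) = 7.161719, coefficient = 2
x_6 = 2.3125, f(x_6) = 10.099642, coefficient = 2
x_7 = 2.6562, f(x_7) = 14.242778, coefficient = 2
x_8 = 3.0000, f(x_8) = 20.085537, coefficient = 1

I ≈ (0.343750/2) × 110.465667 = 18.986286
Exact value: 18.801512
Error: 0.184775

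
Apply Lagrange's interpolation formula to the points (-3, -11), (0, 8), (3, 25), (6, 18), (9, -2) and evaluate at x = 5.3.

Lagrange interpolation formula:
P(x) = Σ yᵢ × Lᵢ(x)
where Lᵢ(x) = Π_{j≠i} (x - xⱼ)/(xᵢ - xⱼ)

L_0(5.3) = (5.3 - 0)/(-3 - 0) × (5.3 - 3)/(-3 - 3) × (5.3 - 6)/(-3 - 6) × (5.3 - 9)/(-3 - 9) = 0.016241
L_1(5.3) = (5.3 - (-3))/(0 - (-3)) × (5.3 - 3)/(0 - 3) × (5.3 - 6)/(0 - 6) × (5.3 - 9)/(0 - 9) = -0.101735
L_2(5.3) = (5.3 - (-3))/(3 - (-3)) × (5.3 - 0)/(3 - 0) × (5.3 - 6)/(3 - 6) × (5.3 - 9)/(3 - 9) = 0.351648
L_3(5.3) = (5.3 - (-3))/(6 - (-3)) × (5.3 - 0)/(6 - 0) × (5.3 - 3)/(6 - 3) × (5.3 - 9)/(6 - 9) = 0.770278
L_4(5.3) = (5.3 - (-3))/(9 - (-3)) × (5.3 - 0)/(9 - 0) × (5.3 - 3)/(9 - 3) × (5.3 - 6)/(9 - 6) = -0.036432

P(5.3) = (-11)×L_0(5.3) + 8×L_1(5.3) + 25×L_2(5.3) + 18×L_3(5.3) + (-2)×L_4(5.3)
P(5.3) = 21.736545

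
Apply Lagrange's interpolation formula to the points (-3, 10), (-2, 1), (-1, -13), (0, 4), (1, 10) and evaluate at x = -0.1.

Lagrange interpolation formula:
P(x) = Σ yᵢ × Lᵢ(x)
where Lᵢ(x) = Π_{j≠i} (x - xⱼ)/(xᵢ - xⱼ)

L_0(-0.1) = (-0.1 - (-2))/(-3 - (-2)) × (-0.1 - (-1))/(-3 - (-1)) × (-0.1 - 0)/(-3 - 0) × (-0.1 - 1)/(-3 - 1) = 0.007838
L_1(-0.1) = (-0.1 - (-3))/(-2 - (-3)) × (-0.1 - (-1))/(-2 - (-1)) × (-0.1 - 0)/(-2 - 0) × (-0.1 - 1)/(-2 - 1) = -0.047850
L_2(-0.1) = (-0.1 - (-3))/(-1 - (-3)) × (-0.1 - (-2))/(-1 - (-2)) × (-0.1 - 0)/(-1 - 0) × (-0.1 - 1)/(-1 - 1) = 0.151525
L_3(-0.1) = (-0.1 - (-3))/(0 - (-3)) × (-0.1 - (-2))/(0 - (-2)) × (-0.1 - (-1))/(0 - (-1)) × (-0.1 - 1)/(0 - 1) = 0.909150
L_4(-0.1) = (-0.1 - (-3))/(1 - (-3)) × (-0.1 - (-2))/(1 - (-2)) × (-0.1 - (-1))/(1 - (-1)) × (-0.1 - 0)/(1 - 0) = -0.020663

P(-0.1) = 10×L_0(-0.1) + 1×L_1(-0.1) + (-13)×L_2(-0.1) + 4×L_3(-0.1) + 10×L_4(-0.1)
P(-0.1) = 1.490675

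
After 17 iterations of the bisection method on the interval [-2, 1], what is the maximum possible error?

Bisection error bound: |error| ≤ (b-a)/2^n
|error| ≤ (1 - (-2))/2^17 = 3/2^17
|error| ≤ 0.0000228882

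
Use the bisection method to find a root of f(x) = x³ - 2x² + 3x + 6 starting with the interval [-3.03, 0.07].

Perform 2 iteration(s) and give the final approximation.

f(x) = x³ - 2x² + 3x + 6
Initial interval: [-3.03, 0.07]

Iteration 1:
  c_1 = (-3.030000 + 0.070000)/2 = -1.480000
  f(c_1) = f(-1.480000) = -6.062592
  f(a) × f(c) ≥ 0, new interval: [-1.480000, 0.070000]
Iteration 2:
  c_2 = (-1.480000 + 0.070000)/2 = -0.705000
  f(c_2) = f(-0.705000) = 2.540547
  f(a) × f(c) < 0, new interval: [-1.480000, -0.705000]

After 2 iteration(s), the approximation is c_2 = -0.705000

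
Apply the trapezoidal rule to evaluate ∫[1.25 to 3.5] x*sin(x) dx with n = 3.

f(x) = x*sin(x)
a = 1.25, b = 3.5, n = 3
h = (b - a)/n = 0.750000

Trapezoidal rule: (h/2)[f(x₀) + 2f(x₁) + 2f(x₂) + ... + f(xₙ)]

x_0 = 1.2500, f(x_0) = 1.186231, coefficient = 1
x_1 = 2.0000, f(x_1) = 1.818595, coefficient = 2
x_2 = 2.7500, f(x_2) = 1.049568, coefficient = 2
x_3 = 3.5000, f(x_3) = -1.227741, coefficient = 1

I ≈ (0.750000/2) × 5.694815 = 2.135555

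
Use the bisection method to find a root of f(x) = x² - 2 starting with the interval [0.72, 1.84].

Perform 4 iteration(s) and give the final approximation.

f(x) = x² - 2
Initial interval: [0.72, 1.84]

Iteration 1:
  c_1 = (0.720000 + 1.840000)/2 = 1.280000
  f(c_1) = f(1.280000) = -0.361600
  f(a) × f(c) ≥ 0, new interval: [1.280000, 1.840000]
Iteration 2:
  c_2 = (1.280000 + 1.840000)/2 = 1.560000
  f(c_2) = f(1.560000) = 0.433600
  f(a) × f(c) < 0, new interval: [1.280000, 1.560000]
Iteration 3:
  c_3 = (1.280000 + 1.560000)/2 = 1.420000
  f(c_3) = f(1.420000) = 0.016400
  f(a) × f(c) < 0, new interval: [1.280000, 1.420000]
Iteration 4:
  c_4 = (1.280000 + 1.420000)/2 = 1.350000
  f(c_4) = f(1.350000) = -0.177500
  f(a) × f(c) ≥ 0, new interval: [1.350000, 1.420000]

After 4 iteration(s), the approximation is c_4 = 1.350000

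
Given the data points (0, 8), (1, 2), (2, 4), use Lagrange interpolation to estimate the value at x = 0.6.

Lagrange interpolation formula:
P(x) = Σ yᵢ × Lᵢ(x)
where Lᵢ(x) = Π_{j≠i} (x - xⱼ)/(xᵢ - xⱼ)

L_0(0.6) = (0.6 - 1)/(0 - 1) × (0.6 - 2)/(0 - 2) = 0.280000
L_1(0.6) = (0.6 - 0)/(1 - 0) × (0.6 - 2)/(1 - 2) = 0.840000
L_2(0.6) = (0.6 - 0)/(2 - 0) × (0.6 - 1)/(2 - 1) = -0.120000

P(0.6) = 8×L_0(0.6) + 2×L_1(0.6) + 4×L_2(0.6)
P(0.6) = 3.440000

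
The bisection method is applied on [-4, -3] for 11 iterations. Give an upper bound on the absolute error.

Bisection error bound: |error| ≤ (b-a)/2^n
|error| ≤ (-3 - (-4))/2^11 = 1/2^11
|error| ≤ 0.0004882812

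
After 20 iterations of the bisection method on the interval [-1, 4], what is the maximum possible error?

Bisection error bound: |error| ≤ (b-a)/2^n
|error| ≤ (4 - (-1))/2^20 = 5/2^20
|error| ≤ 0.0000047684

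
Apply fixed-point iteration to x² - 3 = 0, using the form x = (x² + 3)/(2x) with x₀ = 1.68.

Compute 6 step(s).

Equation: x² - 3 = 0
Fixed-point form: x = (x² + 3)/(2x)
x₀ = 1.68

x_1 = g(1.680000) = 1.732857
x_2 = g(1.732857) = 1.732051
x_3 = g(1.732051) = 1.732051
x_4 = g(1.732051) = 1.732051
x_5 = g(1.732051) = 1.732051
x_6 = g(1.732051) = 1.732051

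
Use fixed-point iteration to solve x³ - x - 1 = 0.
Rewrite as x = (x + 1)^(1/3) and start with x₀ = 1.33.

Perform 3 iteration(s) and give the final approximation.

Equation: x³ - x - 1 = 0
Fixed-point form: x = (x + 1)^(1/3)
x₀ = 1.33

x_1 = g(1.330000) = 1.325721
x_2 = g(1.325721) = 1.324908
x_3 = g(1.324908) = 1.324754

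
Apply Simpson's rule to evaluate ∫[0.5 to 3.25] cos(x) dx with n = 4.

f(x) = cos(x)
a = 0.5, b = 3.25, n = 4
h = (b - a)/n = 0.687500

Simpson's rule: (h/3)[f(x₀) + 4f(x₁) + 2f(x₂) + ... + f(xₙ)]

x_0 = 0.5000, f(x_0) = 0.877583, coefficient = 1
x_1 = 1.1875, f(x_1) = 0.373980, coefficient = 4
x_2 = 1.8750, f(x_2) = -0.299534, coefficient = 2
x_3 = 2.5625, f(x_3) = -0.836960, coefficient = 4
x_4 = 3.2500, f(x_4) = -0.994130, coefficient = 1

I ≈ (0.687500/3) × -2.567534 = -0.588393
Exact value: -0.587621
Error: 0.000772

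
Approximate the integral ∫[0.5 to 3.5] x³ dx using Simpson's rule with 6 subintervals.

f(x) = x³
a = 0.5, b = 3.5, n = 6
h = (b - a)/n = 0.500000

Simpson's rule: (h/3)[f(x₀) + 4f(x₁) + 2f(x₂) + ... + f(xₙ)]

x_0 = 0.5000, f(x_0) = 0.125000, coefficient = 1
x_1 = 1.0000, f(x_1) = 1.000000, coefficient = 4
x_2 = 1.5000, f(x_2) = 3.375000, coefficient = 2
x_3 = 2.0000, f(x_3) = 8.000000, coefficient = 4
x_4 = 2.5000, f(x_4) = 15.625000, coefficient = 2
x_5 = 3.0000, f(x_5) = 27.000000, coefficient = 4
x_6 = 3.5000, f(x_6) = 42.875000, coefficient = 1

I ≈ (0.500000/3) × 225.000000 = 37.500000
Exact value: 37.500000
Error: 0.000000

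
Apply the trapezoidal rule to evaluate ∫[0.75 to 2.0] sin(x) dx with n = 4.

f(x) = sin(x)
a = 0.75, b = 2.0, n = 4
h = (b - a)/n = 0.312500

Trapezoidal rule: (h/2)[f(x₀) + 2f(x₁) + 2f(x₂) + ... + f(xₙ)]

x_0 = 0.7500, f(x_0) = 0.681639, coefficient = 1
x_1 = 1.0625, f(x_1) = 0.873575, coefficient = 2
x_2 = 1.3750, f(x_2) = 0.980893, coefficient = 2
x_3 = 1.6875, f(x_3) = 0.993198, coefficient = 2
x_4 = 2.0000, f(x_4) = 0.909297, coefficient = 1

I ≈ (0.312500/2) × 7.286268 = 1.138479
Exact value: 1.147836
Error: 0.009356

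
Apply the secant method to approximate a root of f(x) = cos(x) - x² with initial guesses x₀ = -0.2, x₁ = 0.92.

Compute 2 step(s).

f(x) = cos(x) - x²
x₀ = -0.2, x₁ = 0.92

Secant formula: x_{n+1} = x_n - f(x_n)(x_n - x_{n-1})/(f(x_n) - f(x_{n-1}))

Iteration 1:
  f(-0.200000) = 0.940067
  f(0.920000) = -0.240580
  x_2 = 0.920000 - (-0.240580)×(0.920000 - (-0.200000))/(-0.240580 - 0.940067)
       = 0.691778
Iteration 2:
  f(0.920000) = -0.240580
  f(0.691778) = 0.291556
  x_3 = 0.691778 - 0.291556×(0.691778 - 0.920000)/(0.291556 - (-0.240580))
       = 0.816820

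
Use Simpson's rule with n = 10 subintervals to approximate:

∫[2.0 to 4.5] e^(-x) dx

f(x) = e^(-x)
a = 2.0, b = 4.5, n = 10
h = (b - a)/n = 0.250000

Simpson's rule: (h/3)[f(x₀) + 4f(x₁) + 2f(x₂) + ... + f(xₙ)]

x_0 = 2.0000, f(x_0) = 0.135335, coefficient = 1
x_1 = 2.2500, f(x_1) = 0.105399, coefficient = 4
x_2 = 2.5000, f(x_2) = 0.082085, coefficient = 2
x_3 = 2.7500, f(x_3) = 0.063928, coefficient = 4
x_4 = 3.0000, f(x_4) = 0.049787, coefficient = 2
x_5 = 3.2500, f(x_5) = 0.038774, coefficient = 4
x_6 = 3.5000, f(x_6) = 0.030197, coefficient = 2
x_7 = 3.7500, f(x_7) = 0.023518, coefficient = 4
x_8 = 4.0000, f(x_8) = 0.018316, coefficient = 2
x_9 = 4.2500, f(x_9) = 0.014264, coefficient = 4
x_10 = 4.5000, f(x_10) = 0.011109, coefficient = 1

I ≈ (0.250000/3) × 1.490748 = 0.124229
Exact value: 0.124226
Error: 0.000003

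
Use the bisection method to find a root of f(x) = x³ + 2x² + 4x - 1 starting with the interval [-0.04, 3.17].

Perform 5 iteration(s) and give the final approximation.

f(x) = x³ + 2x² + 4x - 1
Initial interval: [-0.04, 3.17]

Iteration 1:
  c_1 = (-0.040000 + 3.170000)/2 = 1.565000
  f(c_1) = f(1.565000) = 13.991487
  f(a) × f(c) < 0, new interval: [-0.040000, 1.565000]
Iteration 2:
  c_2 = (-0.040000 + 1.565000)/2 = 0.762500
  f(c_2) = f(0.762500) = 3.656135
  f(a) × f(c) < 0, new interval: [-0.040000, 0.762500]
Iteration 3:
  c_3 = (-0.040000 + 0.762500)/2 = 0.361250
  f(c_3) = f(0.361250) = 0.753147
  f(a) × f(c) < 0, new interval: [-0.040000, 0.361250]
Iteration 4:
  c_4 = (-0.040000 + 0.361250)/2 = 0.160625
  f(c_4) = f(0.160625) = -0.301755
  f(a) × f(c) ≥ 0, new interval: [0.160625, 0.361250]
Iteration 5:
  c_5 = (0.160625 + 0.361250)/2 = 0.260937
  f(c_5) = f(0.260937) = 0.197694
  f(a) × f(c) < 0, new interval: [0.160625, 0.260937]

After 5 iteration(s), the approximation is c_5 = 0.260937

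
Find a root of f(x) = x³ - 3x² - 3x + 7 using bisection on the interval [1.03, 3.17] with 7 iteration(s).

f(x) = x³ - 3x² - 3x + 7
Initial interval: [1.03, 3.17]

Iteration 1:
  c_1 = (1.030000 + 3.170000)/2 = 2.100000
  f(c_1) = f(2.100000) = -3.269000
  f(a) × f(c) < 0, new interval: [1.030000, 2.100000]
Iteration 2:
  c_2 = (1.030000 + 2.100000)/2 = 1.565000
  f(c_2) = f(1.565000) = -1.209638
  f(a) × f(c) < 0, new interval: [1.030000, 1.565000]
Iteration 3:
  c_3 = (1.030000 + 1.565000)/2 = 1.297500
  f(c_3) = f(1.297500) = 0.241331
  f(a) × f(c) ≥ 0, new interval: [1.297500, 1.565000]
Iteration 4:
  c_4 = (1.297500 + 1.565000)/2 = 1.431250
  f(c_4) = f(1.431250) = -0.507298
  f(a) × f(c) < 0, new interval: [1.297500, 1.431250]
Iteration 5:
  c_5 = (1.297500 + 1.431250)/2 = 1.364375
  f(c_5) = f(1.364375) = -0.137872
  f(a) × f(c) < 0, new interval: [1.297500, 1.364375]
Iteration 6:
  c_6 = (1.297500 + 1.364375)/2 = 1.330937
  f(c_6) = f(1.330937) = 0.050619
  f(a) × f(c) ≥ 0, new interval: [1.330937, 1.364375]
Iteration 7:
  c_7 = (1.330937 + 1.364375)/2 = 1.347656
  f(c_7) = f(1.347656) = -0.043918
  f(a) × f(c) < 0, new interval: [1.330937, 1.347656]

After 7 iteration(s), the approximation is c_7 = 1.347656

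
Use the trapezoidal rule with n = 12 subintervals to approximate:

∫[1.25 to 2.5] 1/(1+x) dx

f(x) = 1/(1+x)
a = 1.25, b = 2.5, n = 12
h = (b - a)/n = 0.104167

Trapezoidal rule: (h/2)[f(x₀) + 2f(x₁) + 2f(x₂) + ... + f(xₙ)]

x_0 = 1.2500, f(x_0) = 0.444444, coefficient = 1
x_1 = 1.3542, f(x_1) = 0.424779, coefficient = 2
x_2 = 1.4583, f(x_2) = 0.406780, coefficient = 2
x_3 = 1.5625, f(x_3) = 0.390244, coefficient = 2
x_4 = 1.6667, f(x_4) = 0.375000, coefficient = 2
x_5 = 1.7708, f(x_5) = 0.360902, coefficient = 2
x_6 = 1.8750, f(x_6) = 0.347826, coefficient = 2
x_7 = 1.9792, f(x_7) = 0.335664, coefficient = 2
x_8 = 2.0833, f(x_8) = 0.324324, coefficient = 2
x_9 = 2.1875, f(x_9) = 0.313725, coefficient = 2
x_10 = 2.2917, f(x_10) = 0.303797, coefficient = 2
x_11 = 2.3958, f(x_11) = 0.294479, coefficient = 2
x_12 = 2.5000, f(x_12) = 0.285714, coefficient = 1

I ≈ (0.104167/2) × 8.485200 = 0.441938
Exact value: 0.441833
Error: 0.000105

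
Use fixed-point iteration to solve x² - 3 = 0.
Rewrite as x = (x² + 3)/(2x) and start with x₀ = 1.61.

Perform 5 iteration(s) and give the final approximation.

Equation: x² - 3 = 0
Fixed-point form: x = (x² + 3)/(2x)
x₀ = 1.61

x_1 = g(1.610000) = 1.736677
x_2 = g(1.736677) = 1.732057
x_3 = g(1.732057) = 1.732051
x_4 = g(1.732051) = 1.732051
x_5 = g(1.732051) = 1.732051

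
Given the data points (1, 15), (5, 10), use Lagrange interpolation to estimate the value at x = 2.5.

Lagrange interpolation formula:
P(x) = Σ yᵢ × Lᵢ(x)
where Lᵢ(x) = Π_{j≠i} (x - xⱼ)/(xᵢ - xⱼ)

L_0(2.5) = (2.5 - 5)/(1 - 5) = 0.625000
L_1(2.5) = (2.5 - 1)/(5 - 1) = 0.375000

P(2.5) = 15×L_0(2.5) + 10×L_1(2.5)
P(2.5) = 13.125000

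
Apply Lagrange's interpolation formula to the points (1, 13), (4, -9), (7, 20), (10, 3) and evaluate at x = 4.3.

Lagrange interpolation formula:
P(x) = Σ yᵢ × Lᵢ(x)
where Lᵢ(x) = Π_{j≠i} (x - xⱼ)/(xᵢ - xⱼ)

L_0(4.3) = (4.3 - 4)/(1 - 4) × (4.3 - 7)/(1 - 7) × (4.3 - 10)/(1 - 10) = -0.028500
L_1(4.3) = (4.3 - 1)/(4 - 1) × (4.3 - 7)/(4 - 7) × (4.3 - 10)/(4 - 10) = 0.940500
L_2(4.3) = (4.3 - 1)/(7 - 1) × (4.3 - 4)/(7 - 4) × (4.3 - 10)/(7 - 10) = 0.104500
L_3(4.3) = (4.3 - 1)/(10 - 1) × (4.3 - 4)/(10 - 4) × (4.3 - 7)/(10 - 7) = -0.016500

P(4.3) = 13×L_0(4.3) + (-9)×L_1(4.3) + 20×L_2(4.3) + 3×L_3(4.3)
P(4.3) = -6.794500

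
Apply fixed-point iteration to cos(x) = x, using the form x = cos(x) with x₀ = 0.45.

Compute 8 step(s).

Equation: cos(x) = x
Fixed-point form: x = cos(x)
x₀ = 0.45

x_1 = g(0.450000) = 0.900447
x_2 = g(0.900447) = 0.621260
x_3 = g(0.621260) = 0.813146
x_4 = g(0.813146) = 0.687216
x_5 = g(0.687216) = 0.773015
x_6 = g(0.773015) = 0.715809
x_7 = g(0.715809) = 0.754563
x_8 = g(0.754563) = 0.728571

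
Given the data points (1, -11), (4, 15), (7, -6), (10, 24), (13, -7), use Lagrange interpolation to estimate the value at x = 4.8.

Lagrange interpolation formula:
P(x) = Σ yᵢ × Lᵢ(x)
where Lᵢ(x) = Π_{j≠i} (x - xⱼ)/(xᵢ - xⱼ)

L_0(4.8) = (4.8 - 4)/(1 - 4) × (4.8 - 7)/(1 - 7) × (4.8 - 10)/(1 - 10) × (4.8 - 13)/(1 - 13) = -0.038604
L_1(4.8) = (4.8 - 1)/(4 - 1) × (4.8 - 7)/(4 - 7) × (4.8 - 10)/(4 - 10) × (4.8 - 13)/(4 - 13) = 0.733478
L_2(4.8) = (4.8 - 1)/(7 - 1) × (4.8 - 4)/(7 - 4) × (4.8 - 10)/(7 - 10) × (4.8 - 13)/(7 - 13) = 0.400079
L_3(4.8) = (4.8 - 1)/(10 - 1) × (4.8 - 4)/(10 - 4) × (4.8 - 7)/(10 - 7) × (4.8 - 13)/(10 - 13) = -0.112843
L_4(4.8) = (4.8 - 1)/(13 - 1) × (4.8 - 4)/(13 - 4) × (4.8 - 7)/(13 - 7) × (4.8 - 10)/(13 - 10) = 0.017890

P(4.8) = (-11)×L_0(4.8) + 15×L_1(4.8) + (-6)×L_2(4.8) + 24×L_3(4.8) + (-7)×L_4(4.8)
P(4.8) = 6.192889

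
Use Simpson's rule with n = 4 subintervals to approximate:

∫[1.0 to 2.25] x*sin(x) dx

f(x) = x*sin(x)
a = 1.0, b = 2.25, n = 4
h = (b - a)/n = 0.312500

Simpson's rule: (h/3)[f(x₀) + 4f(x₁) + 2f(x₂) + ... + f(xₙ)]

x_0 = 1.0000, f(x_0) = 0.841471, coefficient = 1
x_1 = 1.3125, f(x_1) = 1.268960, coefficient = 4
x_2 = 1.6250, f(x_2) = 1.622613, coefficient = 2
x_3 = 1.9375, f(x_3) = 1.808684, coefficient = 4
x_4 = 2.2500, f(x_4) = 1.750665, coefficient = 1

I ≈ (0.312500/3) × 18.147938 = 1.890410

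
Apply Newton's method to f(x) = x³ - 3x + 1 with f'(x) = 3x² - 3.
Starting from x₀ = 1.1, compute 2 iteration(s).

f(x) = x³ - 3x + 1
f'(x) = 3x² - 3
x₀ = 1.1

Newton-Raphson formula: x_{n+1} = x_n - f(x_n)/f'(x_n)

Iteration 1:
  f(1.100000) = -0.969000
  f'(1.100000) = 0.630000
  x_1 = 1.100000 - (-0.969000)/0.630000 = 2.638095
Iteration 2:
  f(2.638095) = 11.445661
  f'(2.638095) = 17.878639
  x_2 = 2.638095 - 11.445661/17.878639 = 1.997909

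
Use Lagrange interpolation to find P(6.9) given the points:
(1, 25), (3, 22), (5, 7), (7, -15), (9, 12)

Lagrange interpolation formula:
P(x) = Σ yᵢ × Lᵢ(x)
where Lᵢ(x) = Π_{j≠i} (x - xⱼ)/(xᵢ - xⱼ)

L_0(6.9) = (6.9 - 3)/(1 - 3) × (6.9 - 5)/(1 - 5) × (6.9 - 7)/(1 - 7) × (6.9 - 9)/(1 - 9) = 0.004052
L_1(6.9) = (6.9 - 1)/(3 - 1) × (6.9 - 5)/(3 - 5) × (6.9 - 7)/(3 - 7) × (6.9 - 9)/(3 - 9) = -0.024522
L_2(6.9) = (6.9 - 1)/(5 - 1) × (6.9 - 3)/(5 - 3) × (6.9 - 7)/(5 - 7) × (6.9 - 9)/(5 - 9) = 0.075502
L_3(6.9) = (6.9 - 1)/(7 - 1) × (6.9 - 3)/(7 - 3) × (6.9 - 5)/(7 - 5) × (6.9 - 9)/(7 - 9) = 0.956353
L_4(6.9) = (6.9 - 1)/(9 - 1) × (6.9 - 3)/(9 - 3) × (6.9 - 5)/(9 - 5) × (6.9 - 7)/(9 - 7) = -0.011385

P(6.9) = 25×L_0(6.9) + 22×L_1(6.9) + 7×L_2(6.9) + (-15)×L_3(6.9) + 12×L_4(6.9)
P(6.9) = -14.391580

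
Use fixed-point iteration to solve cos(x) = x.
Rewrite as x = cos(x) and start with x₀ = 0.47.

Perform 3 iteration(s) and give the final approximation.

Equation: cos(x) = x
Fixed-point form: x = cos(x)
x₀ = 0.47

x_1 = g(0.470000) = 0.891568
x_2 = g(0.891568) = 0.628193
x_3 = g(0.628193) = 0.809091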